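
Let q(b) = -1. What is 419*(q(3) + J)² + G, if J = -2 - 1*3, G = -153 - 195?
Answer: 14736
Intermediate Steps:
G = -348
J = -5 (J = -2 - 3 = -5)
419*(q(3) + J)² + G = 419*(-1 - 5)² - 348 = 419*(-6)² - 348 = 419*36 - 348 = 15084 - 348 = 14736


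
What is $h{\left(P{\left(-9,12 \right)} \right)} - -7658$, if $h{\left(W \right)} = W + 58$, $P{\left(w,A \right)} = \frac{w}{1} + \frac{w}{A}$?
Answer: $\frac{30825}{4} \approx 7706.3$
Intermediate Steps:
$P{\left(w,A \right)} = w + \frac{w}{A}$ ($P{\left(w,A \right)} = w 1 + \frac{w}{A} = w + \frac{w}{A}$)
$h{\left(W \right)} = 58 + W$
$h{\left(P{\left(-9,12 \right)} \right)} - -7658 = \left(58 - \left(9 + \frac{9}{12}\right)\right) - -7658 = \left(58 - \frac{39}{4}\right) + 7658 = \frac{193}{4} + 7658 = \frac{30825}{4}$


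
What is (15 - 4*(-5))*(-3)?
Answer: -105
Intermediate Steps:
(15 - 4*(-5))*(-3) = (15 + 20)*(-3) = 35*(-3) = -105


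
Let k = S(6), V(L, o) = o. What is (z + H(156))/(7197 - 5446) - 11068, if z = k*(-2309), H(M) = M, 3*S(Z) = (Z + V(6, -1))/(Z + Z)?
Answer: -697688377/63036 ≈ -11068.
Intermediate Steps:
S(Z) = (-1 + Z)/(6*Z) (S(Z) = ((Z - 1)/(Z + Z))/3 = ((-1 + Z)/((2*Z)))/3 = ((-1 + Z)*(1/(2*Z)))/3 = ((-1 + Z)/(2*Z))/3 = (-1 + Z)/(6*Z))
k = 5/36 (k = (⅙)*(-1 + 6)/6 = (⅙)*(⅙)*5 = 5/36 ≈ 0.13889)
z = -11545/36 (z = (5/36)*(-2309) = -11545/36 ≈ -320.69)
(z + H(156))/(7197 - 5446) - 11068 = (-11545/36 + 156)/(7197 - 5446) - 11068 = -5929/36/1751 - 11068 = -5929/36*1/1751 - 11068 = -5929/63036 - 11068 = -697688377/63036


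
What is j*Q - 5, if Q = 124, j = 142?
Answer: 17603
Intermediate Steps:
j*Q - 5 = 142*124 - 5 = 17608 - 5 = 17603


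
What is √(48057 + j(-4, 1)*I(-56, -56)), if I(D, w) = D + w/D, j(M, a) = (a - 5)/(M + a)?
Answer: √431853/3 ≈ 219.05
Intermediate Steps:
j(M, a) = (-5 + a)/(M + a)
√(48057 + j(-4, 1)*I(-56, -56)) = √(48057 + ((-5 + 1)/(-4 + 1))*(-56 - 56/(-56))) = √(48057 + (-4/(-3))*(-56 - 56*(-1/56))) = √(48057 + (-⅓*(-4))*(-56 + 1)) = √(48057 + (4/3)*(-55)) = √(48057 - 220/3) = √(143951/3) = √431853/3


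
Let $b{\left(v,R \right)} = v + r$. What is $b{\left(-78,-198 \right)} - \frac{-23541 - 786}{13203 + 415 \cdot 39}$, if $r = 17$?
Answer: $- \frac{589447}{9796} \approx -60.172$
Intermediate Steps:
$b{\left(v,R \right)} = 17 + v$ ($b{\left(v,R \right)} = v + 17 = 17 + v$)
$b{\left(-78,-198 \right)} - \frac{-23541 - 786}{13203 + 415 \cdot 39} = \left(17 - 78\right) - \frac{-23541 - 786}{13203 + 415 \cdot 39} = -61 - - \frac{24327}{13203 + 16185} = -61 - - \frac{24327}{29388} = -61 - \left(-24327\right) \frac{1}{29388} = -61 - - \frac{8109}{9796} = -61 + \frac{8109}{9796} = - \frac{589447}{9796}$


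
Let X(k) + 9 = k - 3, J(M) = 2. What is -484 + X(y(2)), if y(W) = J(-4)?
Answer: -494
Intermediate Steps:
y(W) = 2
X(k) = -12 + k (X(k) = -9 + (k - 3) = -9 + (-3 + k) = -12 + k)
-484 + X(y(2)) = -484 + (-12 + 2) = -484 - 10 = -494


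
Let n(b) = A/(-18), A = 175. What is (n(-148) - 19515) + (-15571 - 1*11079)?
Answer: -831145/18 ≈ -46175.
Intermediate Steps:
n(b) = -175/18 (n(b) = 175/(-18) = 175*(-1/18) = -175/18)
(n(-148) - 19515) + (-15571 - 1*11079) = (-175/18 - 19515) + (-15571 - 1*11079) = -351445/18 + (-15571 - 11079) = -351445/18 - 26650 = -831145/18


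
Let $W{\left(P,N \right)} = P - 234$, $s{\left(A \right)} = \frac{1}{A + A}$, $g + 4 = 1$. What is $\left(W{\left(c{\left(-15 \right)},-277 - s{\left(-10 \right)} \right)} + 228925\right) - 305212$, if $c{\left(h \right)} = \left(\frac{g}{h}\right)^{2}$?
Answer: $- \frac{1913024}{25} \approx -76521.0$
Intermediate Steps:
$g = -3$ ($g = -4 + 1 = -3$)
$s{\left(A \right)} = \frac{1}{2 A}$
$c{\left(h \right)} = \frac{9}{h^{2}}$ ($c{\left(h \right)} = \left(- \frac{3}{h}\right)^{2} = \frac{9}{h^{2}}$)
$W{\left(P,N \right)} = -234 + P$
$\left(W{\left(c{\left(-15 \right)},-277 - s{\left(-10 \right)} \right)} + 228925\right) - 305212 = \left(\left(-234 + \frac{9}{225}\right) + 228925\right) - 305212 = \left(\left(-234 + 9 \cdot \frac{1}{225}\right) + 228925\right) - 305212 = \left(\left(-234 + \frac{1}{25}\right) + 228925\right) - 305212 = \left(- \frac{5849}{25} + 228925\right) - 305212 = \frac{5717276}{25} - 305212 = - \frac{1913024}{25}$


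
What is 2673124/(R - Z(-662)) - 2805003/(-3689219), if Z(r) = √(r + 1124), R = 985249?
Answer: 12439129472040018461/3581182403901918041 + 2673124*√462/970715591539 ≈ 3.4735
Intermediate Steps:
Z(r) = √(1124 + r)
2673124/(R - Z(-662)) - 2805003/(-3689219) = 2673124/(985249 - √(1124 - 662)) - 2805003/(-3689219) = 2673124/(985249 - √462) - 2805003*(-1/3689219) = 2673124/(985249 - √462) + 2805003/3689219 = 2805003/3689219 + 2673124/(985249 - √462)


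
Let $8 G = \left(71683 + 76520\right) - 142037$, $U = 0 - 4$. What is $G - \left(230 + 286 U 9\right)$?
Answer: $\frac{43347}{4} \approx 10837.0$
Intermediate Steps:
$U = -4$
$G = \frac{3083}{4}$ ($G = \frac{\left(71683 + 76520\right) - 142037}{8} = \frac{148203 - 142037}{8} = \frac{1}{8} \cdot 6166 = \frac{3083}{4} \approx 770.75$)
$G - \left(230 + 286 U 9\right) = \frac{3083}{4} - \left(230 + 286 \left(\left(-4\right) 9\right)\right) = \frac{3083}{4} - -10066 = \frac{3083}{4} + \left(10296 - 230\right) = \frac{3083}{4} + 10066 = \frac{43347}{4}$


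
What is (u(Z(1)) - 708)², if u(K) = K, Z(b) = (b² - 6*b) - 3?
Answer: 512656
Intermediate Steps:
Z(b) = -3 + b² - 6*b
(u(Z(1)) - 708)² = ((-3 + 1² - 6*1) - 708)² = ((-3 + 1 - 6) - 708)² = (-8 - 708)² = (-716)² = 512656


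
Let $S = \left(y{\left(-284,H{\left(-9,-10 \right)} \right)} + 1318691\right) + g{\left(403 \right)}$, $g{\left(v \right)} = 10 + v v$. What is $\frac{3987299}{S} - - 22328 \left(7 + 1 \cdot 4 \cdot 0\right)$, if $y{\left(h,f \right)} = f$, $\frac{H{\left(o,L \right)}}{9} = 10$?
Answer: $\frac{231509622499}{1481200} \approx 1.563 \cdot 10^{5}$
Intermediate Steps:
$H{\left(o,L \right)} = 90$ ($H{\left(o,L \right)} = 9 \cdot 10 = 90$)
$g{\left(v \right)} = 10 + v^{2}$
$S = 1481200$ ($S = \left(90 + 1318691\right) + \left(10 + 403^{2}\right) = 1318781 + \left(10 + 162409\right) = 1318781 + 162419 = 1481200$)
$\frac{3987299}{S} - - 22328 \left(7 + 1 \cdot 4 \cdot 0\right) = \frac{3987299}{1481200} - - 22328 \left(7 + 1 \cdot 4 \cdot 0\right) = 3987299 \cdot \frac{1}{1481200} - - 22328 \left(7 + 1 \cdot 0\right) = \frac{3987299}{1481200} - - 22328 \left(7 + 0\right) = \frac{3987299}{1481200} - \left(-22328\right) 7 = \frac{3987299}{1481200} - -156296 = \frac{3987299}{1481200} + 156296 = \frac{231509622499}{1481200}$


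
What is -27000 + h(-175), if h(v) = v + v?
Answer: -27350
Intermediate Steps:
h(v) = 2*v
-27000 + h(-175) = -27000 + 2*(-175) = -27000 - 350 = -27350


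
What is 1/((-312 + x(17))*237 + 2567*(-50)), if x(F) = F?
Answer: -1/198265 ≈ -5.0438e-6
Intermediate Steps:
1/((-312 + x(17))*237 + 2567*(-50)) = 1/((-312 + 17)*237 + 2567*(-50)) = 1/(-295*237 - 128350) = 1/(-69915 - 128350) = 1/(-198265) = -1/198265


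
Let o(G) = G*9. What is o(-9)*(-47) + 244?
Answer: 4051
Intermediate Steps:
o(G) = 9*G
o(-9)*(-47) + 244 = (9*(-9))*(-47) + 244 = -81*(-47) + 244 = 3807 + 244 = 4051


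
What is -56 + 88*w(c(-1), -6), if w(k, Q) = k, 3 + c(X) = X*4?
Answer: -672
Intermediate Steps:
c(X) = -3 + 4*X (c(X) = -3 + X*4 = -3 + 4*X)
-56 + 88*w(c(-1), -6) = -56 + 88*(-3 + 4*(-1)) = -56 + 88*(-3 - 4) = -56 + 88*(-7) = -56 - 616 = -672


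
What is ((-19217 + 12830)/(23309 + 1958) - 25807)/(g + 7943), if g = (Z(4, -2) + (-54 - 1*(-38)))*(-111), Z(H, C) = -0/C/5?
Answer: -652071856/245569973 ≈ -2.6553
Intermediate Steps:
Z(H, C) = 0 (Z(H, C) = -1*0*(1/5) = 0*(1/5) = 0)
g = 1776 (g = (0 + (-54 - 1*(-38)))*(-111) = (0 + (-54 + 38))*(-111) = (0 - 16)*(-111) = -16*(-111) = 1776)
((-19217 + 12830)/(23309 + 1958) - 25807)/(g + 7943) = ((-19217 + 12830)/(23309 + 1958) - 25807)/(1776 + 7943) = (-6387/25267 - 25807)/9719 = (-6387*1/25267 - 25807)*(1/9719) = (-6387/25267 - 25807)*(1/9719) = -652071856/25267*1/9719 = -652071856/245569973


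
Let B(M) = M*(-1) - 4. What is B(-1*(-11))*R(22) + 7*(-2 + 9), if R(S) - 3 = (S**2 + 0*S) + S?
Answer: -7586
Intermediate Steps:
B(M) = -4 - M (B(M) = -M - 4 = -4 - M)
R(S) = 3 + S + S**2 (R(S) = 3 + ((S**2 + 0*S) + S) = 3 + ((S**2 + 0) + S) = 3 + (S**2 + S) = 3 + (S + S**2) = 3 + S + S**2)
B(-1*(-11))*R(22) + 7*(-2 + 9) = (-4 - (-1)*(-11))*(3 + 22 + 22**2) + 7*(-2 + 9) = (-4 - 1*11)*(3 + 22 + 484) + 7*7 = (-4 - 11)*509 + 49 = -15*509 + 49 = -7635 + 49 = -7586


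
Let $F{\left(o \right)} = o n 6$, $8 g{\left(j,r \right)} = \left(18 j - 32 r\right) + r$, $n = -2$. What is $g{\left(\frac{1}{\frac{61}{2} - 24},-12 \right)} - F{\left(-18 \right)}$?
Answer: $- \frac{2199}{13} \approx -169.15$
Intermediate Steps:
$g{\left(j,r \right)} = - \frac{31 r}{8} + \frac{9 j}{4}$ ($g{\left(j,r \right)} = \frac{\left(18 j - 32 r\right) + r}{8} = \frac{\left(- 32 r + 18 j\right) + r}{8} = \frac{- 31 r + 18 j}{8} = - \frac{31 r}{8} + \frac{9 j}{4}$)
$F{\left(o \right)} = - 12 o$ ($F{\left(o \right)} = o \left(-2\right) 6 = - 2 o 6 = - 12 o$)
$g{\left(\frac{1}{\frac{61}{2} - 24},-12 \right)} - F{\left(-18 \right)} = \left(\left(- \frac{31}{8}\right) \left(-12\right) + \frac{9}{4 \left(\frac{61}{2} - 24\right)}\right) - \left(-12\right) \left(-18\right) = \left(\frac{93}{2} + \frac{9}{4 \left(61 \cdot \frac{1}{2} - 24\right)}\right) - 216 = \left(\frac{93}{2} + \frac{9}{4 \left(\frac{61}{2} - 24\right)}\right) - 216 = \left(\frac{93}{2} + \frac{9}{4 \cdot \frac{13}{2}}\right) - 216 = \left(\frac{93}{2} + \frac{9}{4} \cdot \frac{2}{13}\right) - 216 = \left(\frac{93}{2} + \frac{9}{26}\right) - 216 = \frac{609}{13} - 216 = - \frac{2199}{13}$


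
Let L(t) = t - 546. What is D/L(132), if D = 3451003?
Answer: -3451003/414 ≈ -8335.8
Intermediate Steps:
L(t) = -546 + t
D/L(132) = 3451003/(-546 + 132) = 3451003/(-414) = 3451003*(-1/414) = -3451003/414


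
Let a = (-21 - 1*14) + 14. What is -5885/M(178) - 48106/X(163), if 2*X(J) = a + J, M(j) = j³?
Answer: -271306327547/400422392 ≈ -677.55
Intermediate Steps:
a = -21 (a = (-21 - 14) + 14 = -35 + 14 = -21)
X(J) = -21/2 + J/2 (X(J) = (-21 + J)/2 = -21/2 + J/2)
-5885/M(178) - 48106/X(163) = -5885/(178³) - 48106/(-21/2 + (½)*163) = -5885/5639752 - 48106/(-21/2 + 163/2) = -5885*1/5639752 - 48106/71 = -5885/5639752 - 48106*1/71 = -5885/5639752 - 48106/71 = -271306327547/400422392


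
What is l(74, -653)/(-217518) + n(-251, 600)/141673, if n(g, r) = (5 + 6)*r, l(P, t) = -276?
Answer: 35112394/733724467 ≈ 0.047855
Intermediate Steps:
n(g, r) = 11*r
l(74, -653)/(-217518) + n(-251, 600)/141673 = -276/(-217518) + (11*600)/141673 = -276*(-1/217518) + 6600*(1/141673) = 46/36253 + 6600/141673 = 35112394/733724467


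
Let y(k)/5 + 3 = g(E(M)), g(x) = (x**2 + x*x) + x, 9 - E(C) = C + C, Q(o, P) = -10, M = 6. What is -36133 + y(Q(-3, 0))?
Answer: -36073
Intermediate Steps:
E(C) = 9 - 2*C (E(C) = 9 - (C + C) = 9 - 2*C)
g(x) = x + 2*x**2 (g(x) = (x**2 + x**2) + x = 2*x**2 + x = x + 2*x**2)
y(k) = 60 (y(k) = -15 + 5*((9 - 2*6)*(1 + 2*(9 - 2*6))) = -15 + 5*((9 - 12)*(1 + 2*(9 - 12))) = -15 + 5*(-3*(1 + 2*(-3))) = -15 + 5*(-3*(1 - 6)) = -15 + 5*(-3*(-5)) = -15 + 5*15 = -15 + 75 = 60)
-36133 + y(Q(-3, 0)) = -36133 + 60 = -36073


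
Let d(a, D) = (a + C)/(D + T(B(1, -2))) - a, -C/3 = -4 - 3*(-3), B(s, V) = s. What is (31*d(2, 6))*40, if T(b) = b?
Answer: -33480/7 ≈ -4782.9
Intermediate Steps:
C = -15 (C = -3*(-4 - 3*(-3)) = -3*(-4 + 9) = -3*5 = -15)
d(a, D) = -a + (-15 + a)/(1 + D) (d(a, D) = (a - 15)/(D + 1) - a = (-15 + a)/(1 + D) - a = -a + (-15 + a)/(1 + D))
(31*d(2, 6))*40 = (31*((-15 - 1*6*2)/(1 + 6)))*40 = (31*((-15 - 12)/7))*40 = (31*((⅐)*(-27)))*40 = (31*(-27/7))*40 = -837/7*40 = -33480/7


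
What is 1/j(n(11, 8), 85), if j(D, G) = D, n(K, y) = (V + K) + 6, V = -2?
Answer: 1/15 ≈ 0.066667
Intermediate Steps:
n(K, y) = 4 + K (n(K, y) = (-2 + K) + 6 = 4 + K)
1/j(n(11, 8), 85) = 1/(4 + 11) = 1/15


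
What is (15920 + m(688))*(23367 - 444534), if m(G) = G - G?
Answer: -6704978640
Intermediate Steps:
m(G) = 0
(15920 + m(688))*(23367 - 444534) = (15920 + 0)*(23367 - 444534) = 15920*(-421167) = -6704978640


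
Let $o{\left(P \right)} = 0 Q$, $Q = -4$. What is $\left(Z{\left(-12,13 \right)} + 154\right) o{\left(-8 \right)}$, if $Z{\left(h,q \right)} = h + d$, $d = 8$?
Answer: $0$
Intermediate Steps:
$Z{\left(h,q \right)} = 8 + h$ ($Z{\left(h,q \right)} = h + 8 = 8 + h$)
$o{\left(P \right)} = 0$ ($o{\left(P \right)} = 0 \left(-4\right) = 0$)
$\left(Z{\left(-12,13 \right)} + 154\right) o{\left(-8 \right)} = \left(\left(8 - 12\right) + 154\right) 0 = \left(-4 + 154\right) 0 = 150 \cdot 0 = 0$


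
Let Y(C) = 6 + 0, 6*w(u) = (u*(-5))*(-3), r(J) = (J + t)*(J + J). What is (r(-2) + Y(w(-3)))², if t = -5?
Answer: 1156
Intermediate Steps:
r(J) = 2*J*(-5 + J) (r(J) = (J - 5)*(J + J) = (-5 + J)*(2*J) = 2*J*(-5 + J))
w(u) = 5*u/2 (w(u) = ((u*(-5))*(-3))/6 = (-5*u*(-3))/6 = (15*u)/6 = 5*u/2)
Y(C) = 6
(r(-2) + Y(w(-3)))² = (2*(-2)*(-5 - 2) + 6)² = (2*(-2)*(-7) + 6)² = (28 + 6)² = 34² = 1156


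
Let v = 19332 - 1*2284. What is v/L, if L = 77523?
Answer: 17048/77523 ≈ 0.21991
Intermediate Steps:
v = 17048 (v = 19332 - 2284 = 17048)
v/L = 17048/77523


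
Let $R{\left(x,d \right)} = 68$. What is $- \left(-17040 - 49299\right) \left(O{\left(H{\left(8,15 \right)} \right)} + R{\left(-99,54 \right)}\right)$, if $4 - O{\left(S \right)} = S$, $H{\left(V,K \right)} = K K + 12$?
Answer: $-10945935$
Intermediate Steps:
$H{\left(V,K \right)} = 12 + K^{2}$ ($H{\left(V,K \right)} = K^{2} + 12 = 12 + K^{2}$)
$O{\left(S \right)} = 4 - S$
$- \left(-17040 - 49299\right) \left(O{\left(H{\left(8,15 \right)} \right)} + R{\left(-99,54 \right)}\right) = - \left(-17040 - 49299\right) \left(\left(4 - \left(12 + 15^{2}\right)\right) + 68\right) = - \left(-66339\right) \left(\left(4 - \left(12 + 225\right)\right) + 68\right) = - \left(-66339\right) \left(\left(4 - 237\right) + 68\right) = - \left(-66339\right) \left(-233 + 68\right) = - \left(-66339\right) \left(-165\right) = \left(-1\right) 10945935 = -10945935$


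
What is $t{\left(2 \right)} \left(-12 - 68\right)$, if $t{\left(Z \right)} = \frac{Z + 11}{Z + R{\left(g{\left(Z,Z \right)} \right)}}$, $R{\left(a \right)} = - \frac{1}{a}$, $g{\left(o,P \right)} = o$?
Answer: $- \frac{2080}{3} \approx -693.33$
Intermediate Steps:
$t{\left(Z \right)} = \frac{11 + Z}{Z - \frac{1}{Z}}$ ($t{\left(Z \right)} = \frac{Z + 11}{Z - \frac{1}{Z}} = \frac{11 + Z}{Z - \frac{1}{Z}}$)
$t{\left(2 \right)} \left(-12 - 68\right) = \frac{2 \left(11 + 2\right)}{-1 + 2^{2}} \left(-12 - 68\right) = 2 \frac{1}{-1 + 4} \cdot 13 \left(-80\right) = 2 \cdot \frac{1}{3} \cdot 13 \left(-80\right) = \frac{26}{3} \left(-80\right) = - \frac{2080}{3}$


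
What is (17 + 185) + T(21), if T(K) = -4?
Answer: 198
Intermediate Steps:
(17 + 185) + T(21) = (17 + 185) - 4 = 202 - 4 = 198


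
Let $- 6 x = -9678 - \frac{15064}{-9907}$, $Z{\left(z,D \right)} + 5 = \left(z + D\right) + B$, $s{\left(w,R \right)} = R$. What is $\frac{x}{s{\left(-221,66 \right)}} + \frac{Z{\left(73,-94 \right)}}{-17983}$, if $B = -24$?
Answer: $\frac{862067165803}{35275201038} \approx 24.438$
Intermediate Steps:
$Z{\left(z,D \right)} = -29 + D + z$ ($Z{\left(z,D \right)} = -5 - \left(24 - D - z\right) = -5 + \left(-24 + D + z\right) = -29 + D + z$)
$x = \frac{47932441}{29721}$ ($x = - \frac{-9678 - \frac{15064}{-9907}}{6} = - \frac{-9678 - - \frac{15064}{9907}}{6} = - \frac{-9678 + \frac{15064}{9907}}{6} = \left(- \frac{1}{6}\right) \left(- \frac{95864882}{9907}\right) = \frac{47932441}{29721} \approx 1612.7$)
$\frac{x}{s{\left(-221,66 \right)}} + \frac{Z{\left(73,-94 \right)}}{-17983} = \frac{47932441}{29721 \cdot 66} + \frac{-29 - 94 + 73}{-17983} = \frac{47932441}{29721} \cdot \frac{1}{66} - - \frac{50}{17983} = \frac{47932441}{1961586} + \frac{50}{17983} = \frac{862067165803}{35275201038}$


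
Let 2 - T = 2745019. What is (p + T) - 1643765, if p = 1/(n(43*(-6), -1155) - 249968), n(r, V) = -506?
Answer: -1099275782669/250474 ≈ -4.3888e+6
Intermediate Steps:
T = -2745017 (T = 2 - 1*2745019 = 2 - 2745019 = -2745017)
p = -1/250474 (p = 1/(-506 - 249968) = 1/(-250474) = -1/250474 ≈ -3.9924e-6)
(p + T) - 1643765 = (-1/250474 - 2745017) - 1643765 = -687555388059/250474 - 1643765 = -1099275782669/250474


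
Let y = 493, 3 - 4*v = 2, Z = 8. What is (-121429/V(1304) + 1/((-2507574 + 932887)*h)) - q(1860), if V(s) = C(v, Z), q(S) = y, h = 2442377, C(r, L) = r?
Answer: -1869949754821512792/3845979310999 ≈ -4.8621e+5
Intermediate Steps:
v = ¼ (v = ¾ - ¼*2 = ¾ - ½ = ¼ ≈ 0.25000)
q(S) = 493
V(s) = ¼
(-121429/V(1304) + 1/((-2507574 + 932887)*h)) - q(1860) = (-121429/¼ + 1/((-2507574 + 932887)*2442377)) - 1*493 = (-121429*4 + (1/2442377)/(-1574687)) - 493 = (-485716 - 1/1574687*1/2442377) - 493 = (-485716 - 1/3845979310999) - 493 = -1868053687021190285/3845979310999 - 493 = -1869949754821512792/3845979310999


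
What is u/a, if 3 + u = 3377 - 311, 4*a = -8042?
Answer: -6126/4021 ≈ -1.5235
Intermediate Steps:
a = -4021/2 (a = (¼)*(-8042) = -4021/2 ≈ -2010.5)
u = 3063 (u = -3 + (3377 - 311) = -3 + 3066 = 3063)
u/a = 3063/(-4021/2) = 3063*(-2/4021) = -6126/4021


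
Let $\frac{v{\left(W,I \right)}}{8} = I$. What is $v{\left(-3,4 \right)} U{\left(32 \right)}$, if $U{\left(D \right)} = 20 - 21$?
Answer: $-32$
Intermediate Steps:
$U{\left(D \right)} = -1$ ($U{\left(D \right)} = 20 - 21 = -1$)
$v{\left(W,I \right)} = 8 I$
$v{\left(-3,4 \right)} U{\left(32 \right)} = 8 \cdot 4 \left(-1\right) = 32 \left(-1\right) = -32$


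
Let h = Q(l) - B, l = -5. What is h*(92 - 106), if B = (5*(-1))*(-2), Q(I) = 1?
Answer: 126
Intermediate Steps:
B = 10 (B = -5*(-2) = 10)
h = -9 (h = 1 - 1*10 = 1 - 10 = -9)
h*(92 - 106) = -9*(92 - 106) = -9*(-14) = 126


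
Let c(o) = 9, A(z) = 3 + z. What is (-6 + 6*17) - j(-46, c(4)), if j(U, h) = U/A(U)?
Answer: 4082/43 ≈ 94.930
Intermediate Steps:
j(U, h) = U/(3 + U)
(-6 + 6*17) - j(-46, c(4)) = (-6 + 6*17) - (-46)/(3 - 46) = (-6 + 102) - (-46)/(-43) = 96 - (-46)*(-1)/43 = 96 - 1*46/43 = 96 - 46/43 = 4082/43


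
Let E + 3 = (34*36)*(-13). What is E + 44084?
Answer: 28169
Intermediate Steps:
E = -15915 (E = -3 + (34*36)*(-13) = -3 + 1224*(-13) = -3 - 15912 = -15915)
E + 44084 = -15915 + 44084 = 28169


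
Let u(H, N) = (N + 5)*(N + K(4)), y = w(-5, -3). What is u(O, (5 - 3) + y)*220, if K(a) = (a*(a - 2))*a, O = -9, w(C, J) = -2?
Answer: 35200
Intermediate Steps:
y = -2
K(a) = a**2*(-2 + a) (K(a) = (a*(-2 + a))*a = a**2*(-2 + a))
u(H, N) = (5 + N)*(32 + N) (u(H, N) = (N + 5)*(N + 4**2*(-2 + 4)) = (5 + N)*(N + 16*2) = (5 + N)*(N + 32) = (5 + N)*(32 + N))
u(O, (5 - 3) + y)*220 = (160 + ((5 - 3) - 2)**2 + 37*((5 - 3) - 2))*220 = (160 + (2 - 2)**2 + 37*(2 - 2))*220 = (160 + 0**2 + 37*0)*220 = (160 + 0 + 0)*220 = 160*220 = 35200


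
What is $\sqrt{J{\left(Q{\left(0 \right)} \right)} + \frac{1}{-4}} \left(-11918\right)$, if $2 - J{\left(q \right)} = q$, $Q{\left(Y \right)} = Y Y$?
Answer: $- 5959 \sqrt{7} \approx -15766.0$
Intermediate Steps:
$Q{\left(Y \right)} = Y^{2}$
$J{\left(q \right)} = 2 - q$
$\sqrt{J{\left(Q{\left(0 \right)} \right)} + \frac{1}{-4}} \left(-11918\right) = \sqrt{\left(2 - 0^{2}\right) + \frac{1}{-4}} \left(-11918\right) = \sqrt{\left(2 - 0\right) - \frac{1}{4}} \left(-11918\right) = \sqrt{\left(2 + 0\right) - \frac{1}{4}} \left(-11918\right) = \sqrt{2 - \frac{1}{4}} \left(-11918\right) = \sqrt{\frac{7}{4}} \left(-11918\right) = \frac{\sqrt{7}}{2} \left(-11918\right) = - 5959 \sqrt{7}$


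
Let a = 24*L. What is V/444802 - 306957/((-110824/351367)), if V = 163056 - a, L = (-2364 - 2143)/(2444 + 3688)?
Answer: 60380996175712823/62043375688 ≈ 9.7321e+5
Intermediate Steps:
L = -4507/6132 ≈ -0.73500
a = -9014/511 (a = 24*(-4507/6132) = -9014/511 ≈ -17.640)
V = 83330630/511 (V = 163056 - 1*(-9014/511) = 163056 + 9014/511 = 83330630/511 ≈ 1.6307e+5)
V/444802 - 306957/((-110824/351367)) = (83330630/511)/444802 - 306957/((-110824/351367)) = (83330630/511)*(1/444802) - 306957/((-110824*1/351367)) = 1436735/3918859 - 306957/(-110824/351367) = 1436735/3918859 - 306957*(-351367/110824) = 1436735/3918859 + 15407794317/15832 = 60380996175712823/62043375688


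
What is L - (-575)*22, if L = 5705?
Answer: 18355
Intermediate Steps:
L - (-575)*22 = 5705 - (-575)*22 = 5705 - 1*(-12650) = 5705 + 12650 = 18355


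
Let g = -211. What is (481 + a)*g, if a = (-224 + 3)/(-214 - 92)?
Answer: -1829581/18 ≈ -1.0164e+5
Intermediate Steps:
a = 13/18 (a = -221/(-306) = -221*(-1/306) = 13/18 ≈ 0.72222)
(481 + a)*g = (481 + 13/18)*(-211) = (8671/18)*(-211) = -1829581/18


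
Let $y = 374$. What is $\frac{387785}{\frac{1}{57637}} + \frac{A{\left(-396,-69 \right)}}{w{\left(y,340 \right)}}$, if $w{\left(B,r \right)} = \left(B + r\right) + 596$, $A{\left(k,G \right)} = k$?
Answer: $\frac{14639750449277}{655} \approx 2.2351 \cdot 10^{10}$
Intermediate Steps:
$w{\left(B,r \right)} = 596 + B + r$
$\frac{387785}{\frac{1}{57637}} + \frac{A{\left(-396,-69 \right)}}{w{\left(y,340 \right)}} = \frac{387785}{\frac{1}{57637}} - \frac{396}{596 + 374 + 340} = 387785 \frac{1}{\frac{1}{57637}} - \frac{396}{1310} = 387785 \cdot 57637 - \frac{198}{655} = 22350764045 - \frac{198}{655} = \frac{14639750449277}{655}$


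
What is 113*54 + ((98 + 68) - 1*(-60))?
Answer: 6328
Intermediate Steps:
113*54 + ((98 + 68) - 1*(-60)) = 6102 + (166 + 60) = 6102 + 226 = 6328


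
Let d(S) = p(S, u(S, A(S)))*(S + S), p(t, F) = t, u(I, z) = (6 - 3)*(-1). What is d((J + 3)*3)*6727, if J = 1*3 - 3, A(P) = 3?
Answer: 1089774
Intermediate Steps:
u(I, z) = -3 (u(I, z) = 3*(-1) = -3)
J = 0 (J = 3 - 3 = 0)
d(S) = 2*S**2 (d(S) = S*(S + S) = S*(2*S) = 2*S**2)
d((J + 3)*3)*6727 = (2*((0 + 3)*3)**2)*6727 = (2*(3*3)**2)*6727 = (2*9**2)*6727 = (2*81)*6727 = 162*6727 = 1089774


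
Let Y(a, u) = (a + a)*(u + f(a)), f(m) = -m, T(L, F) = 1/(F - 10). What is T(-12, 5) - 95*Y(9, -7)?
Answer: 136799/5 ≈ 27360.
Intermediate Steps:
T(L, F) = 1/(-10 + F)
Y(a, u) = 2*a*(u - a) (Y(a, u) = (a + a)*(u - a) = (2*a)*(u - a) = 2*a*(u - a))
T(-12, 5) - 95*Y(9, -7) = 1/(-10 + 5) - 190*9*(-7 - 1*9) = 1/(-5) - 190*9*(-7 - 9) = -1/5 - 190*9*(-16) = -1/5 - 95*(-288) = -1/5 + 27360 = 136799/5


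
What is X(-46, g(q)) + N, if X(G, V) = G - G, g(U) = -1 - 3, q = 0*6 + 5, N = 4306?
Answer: 4306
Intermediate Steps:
q = 5 (q = 0 + 5 = 5)
g(U) = -4
X(G, V) = 0
X(-46, g(q)) + N = 0 + 4306 = 4306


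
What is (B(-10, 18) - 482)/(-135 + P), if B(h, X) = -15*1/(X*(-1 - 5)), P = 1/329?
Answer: 5707163/1598904 ≈ 3.5694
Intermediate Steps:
P = 1/329 ≈ 0.0030395
B(h, X) = 5/(2*X) (B(h, X) = -15*(-1/(6*X)) = -(-5)/(2*X) = 5/(2*X))
(B(-10, 18) - 482)/(-135 + P) = ((5/2)/18 - 482)/(-135 + 1/329) = ((5/2)*(1/18) - 482)/(-44414/329) = (5/36 - 482)*(-329/44414) = -17347/36*(-329/44414) = 5707163/1598904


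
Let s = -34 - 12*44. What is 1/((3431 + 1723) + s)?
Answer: 1/4592 ≈ 0.00021777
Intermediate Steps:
s = -562 (s = -34 - 528 = -562)
1/((3431 + 1723) + s) = 1/((3431 + 1723) - 562) = 1/(5154 - 562) = 1/4592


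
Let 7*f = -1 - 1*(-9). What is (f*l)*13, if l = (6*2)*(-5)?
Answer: -6240/7 ≈ -891.43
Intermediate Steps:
l = -60 (l = 12*(-5) = -60)
f = 8/7 (f = (-1 - 1*(-9))/7 = (-1 + 9)/7 = (⅐)*8 = 8/7 ≈ 1.1429)
(f*l)*13 = ((8/7)*(-60))*13 = -480/7*13 = -6240/7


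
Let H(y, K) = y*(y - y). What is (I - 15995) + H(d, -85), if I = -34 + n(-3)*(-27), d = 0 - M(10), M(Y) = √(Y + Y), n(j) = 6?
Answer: -16191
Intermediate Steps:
M(Y) = √2*√Y (M(Y) = √(2*Y) = √2*√Y)
d = -2*√5 (d = 0 - √2*√10 = 0 - 2*√5 = -2*√5 ≈ -4.4721)
I = -196 (I = -34 + 6*(-27) = -34 - 162 = -196)
H(y, K) = 0 (H(y, K) = y*0 = 0)
(I - 15995) + H(d, -85) = (-196 - 15995) + 0 = -16191 + 0 = -16191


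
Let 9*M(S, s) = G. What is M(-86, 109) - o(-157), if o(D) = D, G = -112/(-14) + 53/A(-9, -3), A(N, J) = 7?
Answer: 10000/63 ≈ 158.73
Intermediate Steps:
G = 109/7 (G = -112/(-14) + 53/7 = -112*(-1/14) + 53*(⅐) = 8 + 53/7 = 109/7 ≈ 15.571)
M(S, s) = 109/63 (M(S, s) = (⅑)*(109/7) = 109/63)
M(-86, 109) - o(-157) = 109/63 - 1*(-157) = 109/63 + 157 = 10000/63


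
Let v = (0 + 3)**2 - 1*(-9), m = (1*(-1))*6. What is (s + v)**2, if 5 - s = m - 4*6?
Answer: 2809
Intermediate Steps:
m = -6 (m = -1*6 = -6)
s = 35 (s = 5 - (-6 - 4*6) = 5 - (-6 - 24) = 5 - 1*(-30) = 5 + 30 = 35)
v = 18 (v = 3**2 + 9 = 9 + 9 = 18)
(s + v)**2 = (35 + 18)**2 = 53**2 = 2809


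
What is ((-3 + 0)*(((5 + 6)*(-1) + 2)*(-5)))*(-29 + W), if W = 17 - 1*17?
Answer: 3915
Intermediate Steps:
W = 0 (W = 17 - 17 = 0)
((-3 + 0)*(((5 + 6)*(-1) + 2)*(-5)))*(-29 + W) = ((-3 + 0)*(((5 + 6)*(-1) + 2)*(-5)))*(-29 + 0) = -3*(11*(-1) + 2)*(-5)*(-29) = -3*(-11 + 2)*(-5)*(-29) = -(-27)*(-5)*(-29) = -3*45*(-29) = -135*(-29) = 3915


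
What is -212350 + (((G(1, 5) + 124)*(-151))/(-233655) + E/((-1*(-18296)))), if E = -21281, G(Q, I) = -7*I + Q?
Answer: -60519383699161/284996792 ≈ -2.1235e+5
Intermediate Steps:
G(Q, I) = Q - 7*I
-212350 + (((G(1, 5) + 124)*(-151))/(-233655) + E/((-1*(-18296)))) = -212350 + ((((1 - 7*5) + 124)*(-151))/(-233655) - 21281/((-1*(-18296)))) = -212350 + ((((1 - 35) + 124)*(-151))*(-1/233655) - 21281/18296) = -212350 + (((-34 + 124)*(-151))*(-1/233655) - 21281*1/18296) = -212350 + ((90*(-151))*(-1/233655) - 21281/18296) = -212350 + (-13590*(-1/233655) - 21281/18296) = -212350 + (906/15577 - 21281/18296) = -212350 - 314917961/284996792 = -60519383699161/284996792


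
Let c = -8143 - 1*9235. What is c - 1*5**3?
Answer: -17503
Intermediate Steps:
c = -17378 (c = -8143 - 9235 = -17378)
c - 1*5**3 = -17378 - 1*5**3 = -17378 - 1*125 = -17378 - 125 = -17503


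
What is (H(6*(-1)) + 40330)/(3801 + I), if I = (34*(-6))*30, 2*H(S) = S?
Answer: -40327/2319 ≈ -17.390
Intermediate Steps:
H(S) = S/2
I = -6120 (I = -204*30 = -6120)
(H(6*(-1)) + 40330)/(3801 + I) = ((6*(-1))/2 + 40330)/(3801 - 6120) = ((½)*(-6) + 40330)/(-2319) = (-3 + 40330)*(-1/2319) = 40327*(-1/2319) = -40327/2319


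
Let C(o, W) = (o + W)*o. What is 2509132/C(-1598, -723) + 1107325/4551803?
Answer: 456708720069/496542533861 ≈ 0.91978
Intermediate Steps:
C(o, W) = o*(W + o) (C(o, W) = (W + o)*o = o*(W + o))
2509132/C(-1598, -723) + 1107325/4551803 = 2509132/((-1598*(-723 - 1598))) + 1107325/4551803 = 2509132/((-1598*(-2321))) + 1107325*(1/4551803) = 2509132/3708958 + 1107325/4551803 = 2509132*(1/3708958) + 1107325/4551803 = 73798/109087 + 1107325/4551803 = 456708720069/496542533861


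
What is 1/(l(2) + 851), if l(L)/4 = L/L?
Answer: 1/855 ≈ 0.0011696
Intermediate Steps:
l(L) = 4 (l(L) = 4*(L/L) = 4*1 = 4)
1/(l(2) + 851) = 1/(4 + 851) = 1/855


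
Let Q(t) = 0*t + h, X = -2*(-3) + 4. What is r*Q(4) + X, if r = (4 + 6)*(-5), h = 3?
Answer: -140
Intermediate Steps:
r = -50 (r = 10*(-5) = -50)
X = 10 (X = 6 + 4 = 10)
Q(t) = 3 (Q(t) = 0*t + 3 = 0 + 3 = 3)
r*Q(4) + X = -50*3 + 10 = -150 + 10 = -140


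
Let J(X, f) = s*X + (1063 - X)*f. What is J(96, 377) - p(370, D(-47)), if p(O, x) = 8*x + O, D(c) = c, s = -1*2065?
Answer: 166325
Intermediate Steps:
s = -2065
p(O, x) = O + 8*x
J(X, f) = -2065*X + f*(1063 - X) (J(X, f) = -2065*X + (1063 - X)*f = -2065*X + f*(1063 - X))
J(96, 377) - p(370, D(-47)) = (-2065*96 + 1063*377 - 1*96*377) - (370 + 8*(-47)) = (-198240 + 400751 - 36192) - (370 - 376) = 166319 - 1*(-6) = 166319 + 6 = 166325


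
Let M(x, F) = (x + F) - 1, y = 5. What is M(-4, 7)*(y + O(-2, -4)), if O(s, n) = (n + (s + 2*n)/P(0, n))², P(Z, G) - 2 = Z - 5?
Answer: 98/9 ≈ 10.889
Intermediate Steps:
M(x, F) = -1 + F + x (M(x, F) = (F + x) - 1 = -1 + F + x)
P(Z, G) = -3 + Z (P(Z, G) = 2 + (Z - 5) = 2 + (-5 + Z) = -3 + Z)
O(s, n) = (-s/3 + n/3)² (O(s, n) = (n + (s + 2*n)/(-3 + 0))² = (n + (s + 2*n)/(-3))² = (n + (s + 2*n)*(-⅓))² = (n + (-2*n/3 - s/3))² = (-s/3 + n/3)²)
M(-4, 7)*(y + O(-2, -4)) = (-1 + 7 - 4)*(5 + (-2 - 1*(-4))²/9) = 2*(5 + (-2 + 4)²/9) = 2*(5 + (⅑)*2²) = 2*(5 + (⅑)*4) = 2*(5 + 4/9) = 2*(49/9) = 98/9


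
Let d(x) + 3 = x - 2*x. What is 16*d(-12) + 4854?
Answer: 4998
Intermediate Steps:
d(x) = -3 - x (d(x) = -3 + (x - 2*x) = -3 - x)
16*d(-12) + 4854 = 16*(-3 - 1*(-12)) + 4854 = 16*(-3 + 12) + 4854 = 16*9 + 4854 = 144 + 4854 = 4998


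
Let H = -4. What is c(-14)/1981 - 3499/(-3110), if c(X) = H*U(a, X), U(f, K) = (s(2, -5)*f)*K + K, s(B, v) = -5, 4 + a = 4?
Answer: 1015097/880130 ≈ 1.1533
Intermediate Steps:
a = 0 (a = -4 + 4 = 0)
U(f, K) = K - 5*K*f (U(f, K) = (-5*f)*K + K = -5*K*f + K = K - 5*K*f)
c(X) = -4*X (c(X) = -4*X*(1 - 5*0) = -4*X*(1 + 0) = -4*X)
c(-14)/1981 - 3499/(-3110) = -4*(-14)/1981 - 3499/(-3110) = 56*(1/1981) - 3499*(-1/3110) = 8/283 + 3499/3110 = 1015097/880130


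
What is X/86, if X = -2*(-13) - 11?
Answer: 15/86 ≈ 0.17442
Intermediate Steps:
X = 15 (X = 26 - 11 = 15)
X/86 = 15/86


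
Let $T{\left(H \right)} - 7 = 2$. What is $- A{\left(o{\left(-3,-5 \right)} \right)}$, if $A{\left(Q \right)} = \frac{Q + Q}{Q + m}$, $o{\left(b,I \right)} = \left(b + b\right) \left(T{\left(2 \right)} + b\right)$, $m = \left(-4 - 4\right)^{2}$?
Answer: $\frac{18}{7} \approx 2.5714$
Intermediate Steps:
$T{\left(H \right)} = 9$ ($T{\left(H \right)} = 7 + 2 = 9$)
$m = 64$ ($m = \left(-8\right)^{2} = 64$)
$o{\left(b,I \right)} = 2 b \left(9 + b\right)$ ($o{\left(b,I \right)} = \left(b + b\right) \left(9 + b\right) = 2 b \left(9 + b\right)$)
$A{\left(Q \right)} = \frac{2 Q}{64 + Q}$ ($A{\left(Q \right)} = \frac{Q + Q}{Q + 64} = \frac{2 Q}{64 + Q}$)
$- A{\left(o{\left(-3,-5 \right)} \right)} = - \frac{2 \cdot 2 \left(-3\right) \left(9 - 3\right)}{64 + 2 \left(-3\right) \left(9 - 3\right)} = - \frac{2 \cdot 2 \left(-3\right) 6}{64 + 2 \left(-3\right) 6} = - \frac{2 \left(-36\right)}{64 - 36} = - \frac{2 \left(-36\right)}{28} = \left(-1\right) \left(- \frac{18}{7}\right) = \frac{18}{7}$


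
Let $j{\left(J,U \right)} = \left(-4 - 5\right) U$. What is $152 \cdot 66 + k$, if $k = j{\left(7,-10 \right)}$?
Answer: $10122$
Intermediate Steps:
$j{\left(J,U \right)} = - 9 U$ ($j{\left(J,U \right)} = \left(-4 - 5\right) U = - 9 U$)
$k = 90$ ($k = \left(-9\right) \left(-10\right) = 90$)
$152 \cdot 66 + k = 152 \cdot 66 + 90 = 10032 + 90 = 10122$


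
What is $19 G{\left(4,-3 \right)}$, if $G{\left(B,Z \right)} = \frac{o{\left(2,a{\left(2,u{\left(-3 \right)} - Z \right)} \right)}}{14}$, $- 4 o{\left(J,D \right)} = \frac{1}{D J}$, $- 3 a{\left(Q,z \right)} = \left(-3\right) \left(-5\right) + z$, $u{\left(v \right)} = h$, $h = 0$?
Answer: $\frac{19}{672} \approx 0.028274$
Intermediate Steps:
$u{\left(v \right)} = 0$
$a{\left(Q,z \right)} = -5 - \frac{z}{3}$ ($a{\left(Q,z \right)} = - \frac{\left(-3\right) \left(-5\right) + z}{3} = - \frac{15 + z}{3} = -5 - \frac{z}{3}$)
$o{\left(J,D \right)} = - \frac{1}{4 D J}$
$G{\left(B,Z \right)} = - \frac{1}{112 \left(-5 + \frac{Z}{3}\right)}$ ($G{\left(B,Z \right)} = \frac{\left(- \frac{1}{4}\right) \frac{1}{-5 - \frac{0 - Z}{3}} \cdot \frac{1}{2}}{14} = \left(- \frac{1}{4}\right) \frac{1}{-5 - \frac{\left(-1\right) Z}{3}} \cdot \frac{1}{2} \cdot \frac{1}{14} = \left(- \frac{1}{4}\right) \frac{1}{-5 + \frac{Z}{3}} \cdot \frac{1}{2} \cdot \frac{1}{14} = - \frac{1}{8 \left(-5 + \frac{Z}{3}\right)} \frac{1}{14} = - \frac{1}{112 \left(-5 + \frac{Z}{3}\right)}$)
$19 G{\left(4,-3 \right)} = 19 \frac{3}{112 \left(15 - -3\right)} = 19 \frac{3}{112 \left(15 + 3\right)} = 19 \frac{3}{112 \cdot 18} = 19 \cdot \frac{3}{112} \cdot \frac{1}{18} = 19 \cdot \frac{1}{672} = \frac{19}{672}$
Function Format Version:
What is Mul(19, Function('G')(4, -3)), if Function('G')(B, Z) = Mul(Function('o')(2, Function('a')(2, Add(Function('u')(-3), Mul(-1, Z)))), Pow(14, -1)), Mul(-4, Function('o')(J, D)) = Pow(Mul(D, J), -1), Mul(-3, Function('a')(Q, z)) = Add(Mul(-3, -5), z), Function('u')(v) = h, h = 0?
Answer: Rational(19, 672) ≈ 0.028274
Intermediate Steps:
Function('u')(v) = 0
Function('a')(Q, z) = Add(-5, Mul(Rational(-1, 3), z)) (Function('a')(Q, z) = Mul(Rational(-1, 3), Add(Mul(-3, -5), z)) = Mul(Rational(-1, 3), Add(15, z)) = Add(-5, Mul(Rational(-1, 3), z)))
Function('o')(J, D) = Mul(Rational(-1, 4), Pow(D, -1), Pow(J, -1)) (Function('o')(J, D) = Mul(Rational(-1, 4), Pow(Mul(D, J), -1)) = Mul(Rational(-1, 4), Mul(Pow(D, -1), Pow(J, -1))) = Mul(Rational(-1, 4), Pow(D, -1), Pow(J, -1)))
Function('G')(B, Z) = Mul(Rational(-1, 112), Pow(Add(-5, Mul(Rational(1, 3), Z)), -1)) (Function('G')(B, Z) = Mul(Mul(Rational(-1, 4), Pow(Add(-5, Mul(Rational(-1, 3), Add(0, Mul(-1, Z)))), -1), Pow(2, -1)), Pow(14, -1)) = Mul(Mul(Rational(-1, 4), Pow(Add(-5, Mul(Rational(-1, 3), Mul(-1, Z))), -1), Rational(1, 2)), Rational(1, 14)) = Mul(Mul(Rational(-1, 4), Pow(Add(-5, Mul(Rational(1, 3), Z)), -1), Rational(1, 2)), Rational(1, 14)) = Mul(Mul(Rational(-1, 8), Pow(Add(-5, Mul(Rational(1, 3), Z)), -1)), Rational(1, 14)) = Mul(Rational(-1, 112), Pow(Add(-5, Mul(Rational(1, 3), Z)), -1)))
Mul(19, Function('G')(4, -3)) = Mul(19, Mul(Rational(3, 112), Pow(Add(15, Mul(-1, -3)), -1))) = Mul(19, Mul(Rational(3, 112), Pow(Add(15, 3), -1))) = Mul(19, Mul(Rational(3, 112), Pow(18, -1))) = Mul(19, Mul(Rational(3, 112), Rational(1, 18))) = Mul(19, Rational(1, 672)) = Rational(19, 672)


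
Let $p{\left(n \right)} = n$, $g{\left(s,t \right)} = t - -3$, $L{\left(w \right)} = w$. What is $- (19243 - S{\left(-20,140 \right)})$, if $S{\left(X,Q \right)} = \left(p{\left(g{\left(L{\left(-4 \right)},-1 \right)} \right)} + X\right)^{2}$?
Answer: $-18919$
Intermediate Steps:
$g{\left(s,t \right)} = 3 + t$ ($g{\left(s,t \right)} = t + 3 = 3 + t$)
$S{\left(X,Q \right)} = \left(2 + X\right)^{2}$ ($S{\left(X,Q \right)} = \left(\left(3 - 1\right) + X\right)^{2} = \left(2 + X\right)^{2}$)
$- (19243 - S{\left(-20,140 \right)}) = - (19243 - \left(2 - 20\right)^{2}) = - (19243 - \left(-18\right)^{2}) = - (19243 - 324) = \left(-1\right) 18919 = -18919$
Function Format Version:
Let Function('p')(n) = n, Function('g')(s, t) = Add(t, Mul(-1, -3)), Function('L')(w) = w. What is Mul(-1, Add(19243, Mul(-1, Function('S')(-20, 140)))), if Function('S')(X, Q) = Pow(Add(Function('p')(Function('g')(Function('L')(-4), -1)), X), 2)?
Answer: -18919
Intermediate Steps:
Function('g')(s, t) = Add(3, t) (Function('g')(s, t) = Add(t, 3) = Add(3, t))
Function('S')(X, Q) = Pow(Add(2, X), 2) (Function('S')(X, Q) = Pow(Add(Add(3, -1), X), 2) = Pow(Add(2, X), 2))
Mul(-1, Add(19243, Mul(-1, Function('S')(-20, 140)))) = Mul(-1, Add(19243, Mul(-1, Pow(Add(2, -20), 2)))) = Mul(-1, Add(19243, Mul(-1, Pow(-18, 2)))) = Mul(-1, Add(19243, Mul(-1, 324))) = Mul(-1, Add(19243, -324)) = Mul(-1, 18919) = -18919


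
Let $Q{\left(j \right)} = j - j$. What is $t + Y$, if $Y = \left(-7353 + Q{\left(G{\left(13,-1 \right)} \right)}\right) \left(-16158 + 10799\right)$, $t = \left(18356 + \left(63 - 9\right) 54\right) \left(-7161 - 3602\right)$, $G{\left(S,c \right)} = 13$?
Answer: $-189545809$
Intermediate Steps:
$Q{\left(j \right)} = 0$
$t = -228950536$ ($t = \left(18356 + 54 \cdot 54\right) \left(-10763\right) = \left(18356 + 2916\right) \left(-10763\right) = 21272 \left(-10763\right) = -228950536$)
$Y = 39404727$ ($Y = \left(-7353 + 0\right) \left(-16158 + 10799\right) = \left(-7353\right) \left(-5359\right) = 39404727$)
$t + Y = -228950536 + 39404727 = -189545809$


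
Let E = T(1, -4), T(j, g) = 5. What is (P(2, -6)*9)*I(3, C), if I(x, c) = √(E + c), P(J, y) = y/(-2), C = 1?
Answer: 27*√6 ≈ 66.136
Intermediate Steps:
P(J, y) = -y/2
E = 5
I(x, c) = √(5 + c)
(P(2, -6)*9)*I(3, C) = (-½*(-6)*9)*√(5 + 1) = (3*9)*√6 = 27*√6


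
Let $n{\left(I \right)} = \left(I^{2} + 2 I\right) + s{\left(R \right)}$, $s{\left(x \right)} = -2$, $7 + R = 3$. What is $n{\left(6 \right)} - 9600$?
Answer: $-9554$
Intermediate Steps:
$R = -4$ ($R = -7 + 3 = -4$)
$n{\left(I \right)} = -2 + I^{2} + 2 I$ ($n{\left(I \right)} = \left(I^{2} + 2 I\right) - 2 = -2 + I^{2} + 2 I$)
$n{\left(6 \right)} - 9600 = \left(-2 + 6^{2} + 2 \cdot 6\right) - 9600 = \left(-2 + 36 + 12\right) - 9600 = 46 - 9600 = -9554$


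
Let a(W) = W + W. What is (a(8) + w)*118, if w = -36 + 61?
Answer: 4838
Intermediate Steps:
a(W) = 2*W
w = 25
(a(8) + w)*118 = (2*8 + 25)*118 = (16 + 25)*118 = 41*118 = 4838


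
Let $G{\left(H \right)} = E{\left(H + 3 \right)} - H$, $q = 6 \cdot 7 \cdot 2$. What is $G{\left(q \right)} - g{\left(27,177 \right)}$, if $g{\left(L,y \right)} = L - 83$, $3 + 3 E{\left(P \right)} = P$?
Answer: $0$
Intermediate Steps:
$E{\left(P \right)} = -1 + \frac{P}{3}$
$g{\left(L,y \right)} = -83 + L$
$q = 84$ ($q = 42 \cdot 2 = 84$)
$G{\left(H \right)} = - \frac{2 H}{3}$ ($G{\left(H \right)} = \left(-1 + \frac{H + 3}{3}\right) - H = \left(-1 + \frac{3 + H}{3}\right) - H = \left(-1 + \left(1 + \frac{H}{3}\right)\right) - H = \frac{H}{3} - H = - \frac{2 H}{3}$)
$G{\left(q \right)} - g{\left(27,177 \right)} = \left(- \frac{2}{3}\right) 84 - \left(-83 + 27\right) = -56 - -56 = -56 + 56 = 0$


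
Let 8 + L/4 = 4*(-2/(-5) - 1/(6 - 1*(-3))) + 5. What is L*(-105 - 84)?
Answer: 6972/5 ≈ 1394.4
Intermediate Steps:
L = -332/45 (L = -32 + 4*(4*(-2/(-5) - 1/(6 - 1*(-3))) + 5) = -32 + 4*(4*(-2*(-⅕) - 1/(6 + 3)) + 5) = -32 + 4*(4*(⅖ - 1/9) + 5) = -32 + 4*(4*(⅖ - 1*⅑) + 5) = -32 + 4*(4*(⅖ - ⅑) + 5) = -32 + 4*(4*(13/45) + 5) = -32 + 4*(52/45 + 5) = -32 + 4*(277/45) = -32 + 1108/45 = -332/45 ≈ -7.3778)
L*(-105 - 84) = -332*(-105 - 84)/45 = -332/45*(-189) = 6972/5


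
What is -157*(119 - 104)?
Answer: -2355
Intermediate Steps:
-157*(119 - 104) = -157*15 = -2355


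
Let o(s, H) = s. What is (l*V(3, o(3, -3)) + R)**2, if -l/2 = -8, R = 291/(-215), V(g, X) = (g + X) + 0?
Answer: 414081801/46225 ≈ 8958.0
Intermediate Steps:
V(g, X) = X + g (V(g, X) = (X + g) + 0 = X + g)
R = -291/215 (R = 291*(-1/215) = -291/215 ≈ -1.3535)
l = 16 (l = -2*(-8) = 16)
(l*V(3, o(3, -3)) + R)**2 = (16*(3 + 3) - 291/215)**2 = (16*6 - 291/215)**2 = (96 - 291/215)**2 = (20349/215)**2 = 414081801/46225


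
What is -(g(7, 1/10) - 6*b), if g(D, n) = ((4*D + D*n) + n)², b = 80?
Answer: -8736/25 ≈ -349.44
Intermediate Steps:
g(D, n) = (n + 4*D + D*n)²
-(g(7, 1/10) - 6*b) = -((1/10 + 4*7 + 7/10)² - 6*80) = -((⅒ + 28 + 7*(⅒))² - 480) = -((⅒ + 28 + 7/10)² - 480) = -((144/5)² - 480) = -(20736/25 - 480) = -1*8736/25 = -8736/25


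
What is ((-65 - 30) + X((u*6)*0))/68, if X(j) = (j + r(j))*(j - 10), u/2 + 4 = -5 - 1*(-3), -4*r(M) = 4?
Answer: -5/4 ≈ -1.2500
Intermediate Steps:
r(M) = -1 (r(M) = -1/4*4 = -1)
u = -12 (u = -8 + 2*(-5 - 1*(-3)) = -8 + 2*(-5 + 3) = -8 + 2*(-2) = -8 - 4 = -12)
X(j) = (-1 + j)*(-10 + j) (X(j) = (j - 1)*(j - 10) = (-1 + j)*(-10 + j))
((-65 - 30) + X((u*6)*0))/68 = ((-65 - 30) + (10 + (-12*6*0)**2 - 11*(-12*6)*0))/68 = (-95 + (10 + (-72*0)**2 - (-792)*0))/68 = (-95 + (10 + 0**2 - 11*0))/68 = (-95 + (10 + 0 + 0))/68 = (-95 + 10)/68 = (1/68)*(-85) = -5/4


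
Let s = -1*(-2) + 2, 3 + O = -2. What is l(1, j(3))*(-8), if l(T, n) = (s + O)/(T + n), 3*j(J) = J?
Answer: 4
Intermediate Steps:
O = -5 (O = -3 - 2 = -5)
j(J) = J/3
s = 4 (s = 2 + 2 = 4)
l(T, n) = -1/(T + n) (l(T, n) = (4 - 5)/(T + n) = -1/(T + n))
l(1, j(3))*(-8) = -1/(1 + (⅓)*3)*(-8) = -1/(1 + 1)*(-8) = -1/2*(-8) = -1*½*(-8) = -½*(-8) = 4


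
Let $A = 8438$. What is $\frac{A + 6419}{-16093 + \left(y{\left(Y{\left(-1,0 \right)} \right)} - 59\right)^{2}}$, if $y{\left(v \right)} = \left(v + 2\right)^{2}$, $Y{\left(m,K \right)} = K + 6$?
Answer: $- \frac{14857}{16068} \approx -0.92463$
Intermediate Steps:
$Y{\left(m,K \right)} = 6 + K$
$y{\left(v \right)} = \left(2 + v\right)^{2}$
$\frac{A + 6419}{-16093 + \left(y{\left(Y{\left(-1,0 \right)} \right)} - 59\right)^{2}} = \frac{8438 + 6419}{-16093 + \left(\left(2 + \left(6 + 0\right)\right)^{2} - 59\right)^{2}} = \frac{14857}{-16093 + \left(\left(2 + 6\right)^{2} - 59\right)^{2}} = \frac{14857}{-16093 + \left(8^{2} - 59\right)^{2}} = \frac{14857}{-16093 + \left(64 - 59\right)^{2}} = \frac{14857}{-16093 + 5^{2}} = \frac{14857}{-16093 + 25} = \frac{14857}{-16068} = 14857 \left(- \frac{1}{16068}\right) = - \frac{14857}{16068}$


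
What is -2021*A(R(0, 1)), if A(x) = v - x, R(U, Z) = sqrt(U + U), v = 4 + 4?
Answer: -16168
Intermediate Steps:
v = 8
R(U, Z) = sqrt(2)*sqrt(U) (R(U, Z) = sqrt(2*U) = sqrt(2)*sqrt(U))
A(x) = 8 - x
-2021*A(R(0, 1)) = -2021*(8 - sqrt(2)*sqrt(0)) = -2021*(8 - sqrt(2)*0) = -2021*(8 - 1*0) = -2021*(8 + 0) = -2021*8 = -16168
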